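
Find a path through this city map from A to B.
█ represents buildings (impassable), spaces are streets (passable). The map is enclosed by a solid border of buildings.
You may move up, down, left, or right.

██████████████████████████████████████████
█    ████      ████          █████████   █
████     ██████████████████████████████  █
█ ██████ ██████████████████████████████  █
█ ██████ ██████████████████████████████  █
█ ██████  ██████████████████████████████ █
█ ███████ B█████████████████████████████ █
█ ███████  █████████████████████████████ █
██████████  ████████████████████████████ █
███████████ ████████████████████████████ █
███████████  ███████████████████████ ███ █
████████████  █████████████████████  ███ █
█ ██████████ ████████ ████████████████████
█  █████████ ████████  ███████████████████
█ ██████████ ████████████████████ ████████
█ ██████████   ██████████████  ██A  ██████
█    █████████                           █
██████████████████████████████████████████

Finding the shortest path from A to B:
Movement: cardinal only
Path length: 34 steps
Directions: down → left → left → left → left → left → left → left → left → left → left → left → left → left → left → left → left → left → left → left → up → left → left → up → up → up → up → up → left → up → up → left → up → up

Solution:

██████████████████████████████████████████
█    ████      ████          █████████   █
████     ██████████████████████████████  █
█ ██████ ██████████████████████████████  █
█ ██████ ██████████████████████████████  █
█ ██████  ██████████████████████████████ █
█ ███████ B█████████████████████████████ █
█ ███████ ↑█████████████████████████████ █
██████████↑↰████████████████████████████ █
███████████↑████████████████████████████ █
███████████↑↰███████████████████████ ███ █
████████████↑ █████████████████████  ███ █
█ ██████████↑████████ ████████████████████
█  █████████↑████████  ███████████████████
█ ██████████↑████████████████████ ████████
█ ██████████↑←↰██████████████  ██A  ██████
█    █████████↑←←←←←←←←←←←←←←←←←←↲       █
██████████████████████████████████████████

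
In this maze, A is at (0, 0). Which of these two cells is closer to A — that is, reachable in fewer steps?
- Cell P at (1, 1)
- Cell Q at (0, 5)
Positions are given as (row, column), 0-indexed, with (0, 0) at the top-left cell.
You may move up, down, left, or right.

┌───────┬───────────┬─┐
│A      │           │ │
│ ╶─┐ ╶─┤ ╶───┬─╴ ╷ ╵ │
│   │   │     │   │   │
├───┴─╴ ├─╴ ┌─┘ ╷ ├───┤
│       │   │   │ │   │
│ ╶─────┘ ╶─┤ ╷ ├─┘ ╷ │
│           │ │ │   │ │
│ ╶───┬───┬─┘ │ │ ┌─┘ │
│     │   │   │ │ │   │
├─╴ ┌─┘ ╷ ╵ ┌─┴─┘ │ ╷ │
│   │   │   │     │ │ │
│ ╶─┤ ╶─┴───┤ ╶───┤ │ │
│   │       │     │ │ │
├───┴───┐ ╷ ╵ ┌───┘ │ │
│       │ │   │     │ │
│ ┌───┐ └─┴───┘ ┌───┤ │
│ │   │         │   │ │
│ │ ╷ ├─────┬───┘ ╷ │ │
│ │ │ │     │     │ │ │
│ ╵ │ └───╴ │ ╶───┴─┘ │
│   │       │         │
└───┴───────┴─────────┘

Shortest path A → P at (1, 1): 2 steps
Shortest path A → Q at (0, 5): 19 steps

P is closer (2 steps vs 19 steps).

Path to P:

┌───────┬───────────┬─┐
│A      │           │ │
│ ╶─┐ ╶─┤ ╶───┬─╴ ╷ ╵ │
│↳ P│   │     │   │   │
├───┴─╴ ├─╴ ┌─┘ ╷ ├───┤
│       │   │   │ │   │
│ ╶─────┘ ╶─┤ ╷ ├─┘ ╷ │
│           │ │ │   │ │
│ ╶───┬───┬─┘ │ │ ┌─┘ │
│     │   │   │ │ │   │
├─╴ ┌─┘ ╷ ╵ ┌─┴─┘ │ ╷ │
│   │   │   │     │ │ │
│ ╶─┤ ╶─┴───┤ ╶───┤ │ │
│   │       │     │ │ │
├───┴───┐ ╷ ╵ ┌───┘ │ │
│       │ │   │     │ │
│ ┌───┐ └─┴───┘ ┌───┤ │
│ │   │         │   │ │
│ │ ╷ ├─────┬───┘ ╷ │ │
│ │ │ │     │     │ │ │
│ ╵ │ └───╴ │ ╶───┴─┘ │
│   │       │         │
└───┴───────┴─────────┘

Path to Q:

┌───────┬───────────┬─┐
│A → ↓  │↱ Q        │ │
│ ╶─┐ ╶─┤ ╶───┬─╴ ╷ ╵ │
│   │↳ ↓│↑ ↰  │   │   │
├───┴─╴ ├─╴ ┌─┘ ╷ ├───┤
│↓ ← ← ↲│↱ ↑│   │ │   │
│ ╶─────┘ ╶─┤ ╷ ├─┘ ╷ │
│↳ → → → ↑  │ │ │   │ │
│ ╶───┬───┬─┘ │ │ ┌─┘ │
│     │   │   │ │ │   │
├─╴ ┌─┘ ╷ ╵ ┌─┴─┘ │ ╷ │
│   │   │   │     │ │ │
│ ╶─┤ ╶─┴───┤ ╶───┤ │ │
│   │       │     │ │ │
├───┴───┐ ╷ ╵ ┌───┘ │ │
│       │ │   │     │ │
│ ┌───┐ └─┴───┘ ┌───┤ │
│ │   │         │   │ │
│ │ ╷ ├─────┬───┘ ╷ │ │
│ │ │ │     │     │ │ │
│ ╵ │ └───╴ │ ╶───┴─┘ │
│   │       │         │
└───┴───────┴─────────┘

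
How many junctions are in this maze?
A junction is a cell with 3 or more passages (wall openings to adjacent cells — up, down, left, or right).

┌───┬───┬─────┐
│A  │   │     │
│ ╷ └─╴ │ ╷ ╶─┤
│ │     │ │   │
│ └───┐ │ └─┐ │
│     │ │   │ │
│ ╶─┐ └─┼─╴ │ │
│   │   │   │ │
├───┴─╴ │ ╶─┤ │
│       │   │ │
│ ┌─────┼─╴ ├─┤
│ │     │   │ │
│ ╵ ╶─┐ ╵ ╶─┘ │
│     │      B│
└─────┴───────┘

Checking each cell for number of passages:

Junctions found (3+ passages):
  (0, 5): 3 passages
  (1, 3): 3 passages
  (2, 0): 3 passages
  (6, 1): 3 passages
  (6, 4): 3 passages
Total junctions: 5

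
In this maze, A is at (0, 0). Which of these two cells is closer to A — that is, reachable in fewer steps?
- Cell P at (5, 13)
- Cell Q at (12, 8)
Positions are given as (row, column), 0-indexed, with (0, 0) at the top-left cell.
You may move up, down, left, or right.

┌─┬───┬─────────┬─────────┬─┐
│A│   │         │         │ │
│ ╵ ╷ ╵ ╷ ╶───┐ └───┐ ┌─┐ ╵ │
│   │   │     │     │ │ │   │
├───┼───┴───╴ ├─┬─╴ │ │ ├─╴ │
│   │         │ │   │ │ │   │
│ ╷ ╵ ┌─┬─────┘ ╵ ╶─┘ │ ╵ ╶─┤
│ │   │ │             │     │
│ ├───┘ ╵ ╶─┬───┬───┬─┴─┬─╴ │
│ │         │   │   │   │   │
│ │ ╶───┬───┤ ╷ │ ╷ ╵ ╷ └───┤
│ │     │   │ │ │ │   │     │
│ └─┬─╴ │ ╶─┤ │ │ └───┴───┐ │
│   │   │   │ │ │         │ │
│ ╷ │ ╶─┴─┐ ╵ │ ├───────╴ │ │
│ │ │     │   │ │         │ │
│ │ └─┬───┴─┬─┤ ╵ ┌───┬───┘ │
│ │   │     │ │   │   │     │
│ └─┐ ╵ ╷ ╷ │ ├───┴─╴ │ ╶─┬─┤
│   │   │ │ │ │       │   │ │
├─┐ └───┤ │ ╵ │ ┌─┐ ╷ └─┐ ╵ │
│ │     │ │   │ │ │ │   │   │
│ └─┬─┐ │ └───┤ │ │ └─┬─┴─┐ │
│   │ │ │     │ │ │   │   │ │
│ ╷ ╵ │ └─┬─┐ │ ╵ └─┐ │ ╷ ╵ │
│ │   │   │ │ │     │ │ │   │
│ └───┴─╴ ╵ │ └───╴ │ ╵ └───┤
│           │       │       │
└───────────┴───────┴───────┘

Shortest path A → P at (5, 13): 72 steps
Shortest path A → Q at (12, 8): 44 steps

Q is closer (44 steps vs 72 steps).

Path to P:

┌─┬───┬─────────┬─────────┬─┐
│A│↱ ↓│↱ ↓      │         │ │
│ ╵ ╷ ╵ ╷ ╶───┐ └───┐ ┌─┐ ╵ │
│↳ ↑│↳ ↑│↳ → ↓│     │ │ │   │
├───┼───┴───╴ ├─┬─╴ │ │ ├─╴ │
│↓ ↰│↓ ← ← ← ↲│ │   │ │ │   │
│ ╷ ╵ ┌─┬─────┘ ╵ ╶─┘ │ ╵ ╶─┤
│↓│↑ ↲│ │             │     │
│ ├───┘ ╵ ╶─┬───┬───┬─┴─┬─╴ │
│↓│         │   │   │   │   │
│ │ ╶───┬───┤ ╷ │ ╷ ╵ ╷ └───┤
│↓│     │   │ │ │ │   │    P│
│ └─┬─╴ │ ╶─┤ │ │ └───┴───┐ │
│↳ ↓│   │   │ │ │         │↑│
│ ╷ │ ╶─┴─┐ ╵ │ ├───────╴ │ │
│ │↓│     │   │ │         │↑│
│ │ └─┬───┴─┬─┤ ╵ ┌───┬───┘ │
│ │↳ ↓│↱ ↓  │ │   │   │↱ → ↑│
│ └─┐ ╵ ╷ ╷ │ ├───┴─╴ │ ╶─┬─┤
│   │↳ ↑│↓│ │ │↱ → ↓  │↑ ↰│ │
├─┐ └───┤ │ ╵ │ ┌─┐ ╷ └─┐ ╵ │
│ │     │↓│   │↑│ │↓│   │↑ ↰│
│ └─┬─┐ │ └───┤ │ │ └─┬─┴─┐ │
│   │ │ │↳ → ↓│↑│ │↳ ↓│↱ ↓│↑│
│ ╷ ╵ │ └─┬─┐ │ ╵ └─┐ │ ╷ ╵ │
│ │   │   │ │↓│↑ ← ↰│↓│↑│↳ ↑│
│ └───┴─╴ ╵ │ └───╴ │ ╵ └───┤
│           │↳ → → ↑│↳ ↑    │
└───────────┴───────┴───────┘

Path to Q:

┌─┬───┬─────────┬─────────┬─┐
│A│↱ ↓│↱ ↓      │         │ │
│ ╵ ╷ ╵ ╷ ╶───┐ └───┐ ┌─┐ ╵ │
│↳ ↑│↳ ↑│↳ → ↓│     │ │ │   │
├───┼───┴───╴ ├─┬─╴ │ │ ├─╴ │
│↓ ↰│↓ ← ← ← ↲│ │   │ │ │   │
│ ╷ ╵ ┌─┬─────┘ ╵ ╶─┘ │ ╵ ╶─┤
│↓│↑ ↲│ │             │     │
│ ├───┘ ╵ ╶─┬───┬───┬─┴─┬─╴ │
│↓│         │   │   │   │   │
│ │ ╶───┬───┤ ╷ │ ╷ ╵ ╷ └───┤
│↓│     │   │ │ │ │   │     │
│ └─┬─╴ │ ╶─┤ │ │ └───┴───┐ │
│↳ ↓│   │   │ │ │         │ │
│ ╷ │ ╶─┴─┐ ╵ │ ├───────╴ │ │
│ │↓│     │   │ │         │ │
│ │ └─┬───┴─┬─┤ ╵ ┌───┬───┘ │
│ │↳ ↓│↱ ↓  │ │   │   │     │
│ └─┐ ╵ ╷ ╷ │ ├───┴─╴ │ ╶─┬─┤
│   │↳ ↑│↓│ │ │       │   │ │
├─┐ └───┤ │ ╵ │ ┌─┐ ╷ └─┐ ╵ │
│ │     │↓│   │ │ │ │   │   │
│ └─┬─┐ │ └───┤ │ │ └─┬─┴─┐ │
│   │ │ │↳ → ↓│ │ │   │   │ │
│ ╷ ╵ │ └─┬─┐ │ ╵ └─┐ │ ╷ ╵ │
│ │   │   │ │↓│  Q ↰│ │ │   │
│ └───┴─╴ ╵ │ └───╴ │ ╵ └───┤
│           │↳ → → ↑│       │
└───────────┴───────┴───────┘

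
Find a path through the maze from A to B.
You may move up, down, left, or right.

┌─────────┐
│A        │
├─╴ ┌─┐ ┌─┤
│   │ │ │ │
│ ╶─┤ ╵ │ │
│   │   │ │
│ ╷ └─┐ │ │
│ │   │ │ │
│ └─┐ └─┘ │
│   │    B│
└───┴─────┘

Finding the shortest path through the maze:
Path length: 10 steps
Directions: right → down → left → down → right → down → right → down → right → right

Solution:

┌─────────┐
│A ↓      │
├─╴ ┌─┐ ┌─┤
│↓ ↲│ │ │ │
│ ╶─┤ ╵ │ │
│↳ ↓│   │ │
│ ╷ └─┐ │ │
│ │↳ ↓│ │ │
│ └─┐ └─┘ │
│   │↳ → B│
└───┴─────┘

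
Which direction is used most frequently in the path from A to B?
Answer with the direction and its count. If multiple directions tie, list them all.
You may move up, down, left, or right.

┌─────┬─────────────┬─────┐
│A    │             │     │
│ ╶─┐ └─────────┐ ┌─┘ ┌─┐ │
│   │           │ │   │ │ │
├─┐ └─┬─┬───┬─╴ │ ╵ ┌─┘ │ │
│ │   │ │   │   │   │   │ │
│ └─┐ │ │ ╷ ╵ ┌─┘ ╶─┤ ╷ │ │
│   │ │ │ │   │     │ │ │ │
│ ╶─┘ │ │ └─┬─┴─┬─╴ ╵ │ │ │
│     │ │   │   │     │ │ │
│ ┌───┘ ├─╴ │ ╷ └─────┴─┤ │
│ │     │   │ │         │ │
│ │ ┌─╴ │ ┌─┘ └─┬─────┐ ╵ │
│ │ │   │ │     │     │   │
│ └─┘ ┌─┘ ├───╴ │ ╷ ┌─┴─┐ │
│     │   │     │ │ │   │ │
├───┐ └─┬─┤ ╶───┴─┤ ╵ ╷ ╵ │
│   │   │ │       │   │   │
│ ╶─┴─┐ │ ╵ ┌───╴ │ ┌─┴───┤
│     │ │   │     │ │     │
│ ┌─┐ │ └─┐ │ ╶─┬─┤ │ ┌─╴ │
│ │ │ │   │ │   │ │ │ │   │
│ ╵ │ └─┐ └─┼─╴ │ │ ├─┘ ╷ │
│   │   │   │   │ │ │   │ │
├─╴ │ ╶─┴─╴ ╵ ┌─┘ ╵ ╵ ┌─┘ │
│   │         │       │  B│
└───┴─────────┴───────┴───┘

Directions: down, right, down, right, down, down, left, left, down, down, down, right, right, down, right, down, down, right, down, right, down, right, up, right, up, left, up, right, right, up, left, left, left, up, right, right, up, left, up, up, right, down, right, right, right, right, down, right, down, down, left, up, left, down, left, down, down, down, down, right, up, right, up, right, down, down
Counts: {'down': 23, 'right': 22, 'left': 10, 'up': 11}
Most common: down (23 times)

Solution:

┌─────┬─────────────┬─────┐
│A    │             │     │
│ ╶─┐ └─────────┐ ┌─┘ ┌─┐ │
│↳ ↓│           │ │   │ │ │
├─┐ └─┬─┬───┬─╴ │ ╵ ┌─┘ │ │
│ │↳ ↓│ │   │   │   │   │ │
│ └─┐ │ │ ╷ ╵ ┌─┘ ╶─┤ ╷ │ │
│   │↓│ │ │   │     │ │ │ │
│ ╶─┘ │ │ └─┬─┴─┬─╴ ╵ │ │ │
│↓ ← ↲│ │   │↱ ↓│     │ │ │
│ ┌───┘ ├─╴ │ ╷ └─────┴─┤ │
│↓│     │   │↑│↳ → → → ↓│ │
│ │ ┌─╴ │ ┌─┘ └─┬─────┐ ╵ │
│↓│ │   │ │  ↑ ↰│     │↳ ↓│
│ └─┘ ┌─┘ ├───╴ │ ╷ ┌─┴─┐ │
│↳ → ↓│   │↱ → ↑│ │ │↓ ↰│↓│
├───┐ └─┬─┤ ╶───┴─┤ ╵ ╷ ╵ │
│   │↳ ↓│ │↑ ← ← ↰│↓ ↲│↑ ↲│
│ ╶─┴─┐ │ ╵ ┌───╴ │ ┌─┴───┤
│     │↓│   │↱ → ↑│↓│     │
│ ┌─┐ │ └─┐ │ ╶─┬─┤ │ ┌─╴ │
│ │ │ │↳ ↓│ │↑ ↰│ │↓│ │↱ ↓│
│ ╵ │ └─┐ └─┼─╴ │ │ ├─┘ ╷ │
│   │   │↳ ↓│↱ ↑│ │↓│↱ ↑│↓│
├─╴ │ ╶─┴─╴ ╵ ┌─┘ ╵ ╵ ┌─┘ │
│   │      ↳ ↑│    ↳ ↑│  B│
└───┴─────────┴───────┴───┘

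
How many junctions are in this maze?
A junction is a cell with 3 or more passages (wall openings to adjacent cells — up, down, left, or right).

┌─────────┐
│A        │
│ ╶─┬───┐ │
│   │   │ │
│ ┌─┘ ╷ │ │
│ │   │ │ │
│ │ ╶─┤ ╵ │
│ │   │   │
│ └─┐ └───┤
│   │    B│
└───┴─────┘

Checking each cell for number of passages:

Junctions found (3+ passages):
  (1, 0): 3 passages
Total junctions: 1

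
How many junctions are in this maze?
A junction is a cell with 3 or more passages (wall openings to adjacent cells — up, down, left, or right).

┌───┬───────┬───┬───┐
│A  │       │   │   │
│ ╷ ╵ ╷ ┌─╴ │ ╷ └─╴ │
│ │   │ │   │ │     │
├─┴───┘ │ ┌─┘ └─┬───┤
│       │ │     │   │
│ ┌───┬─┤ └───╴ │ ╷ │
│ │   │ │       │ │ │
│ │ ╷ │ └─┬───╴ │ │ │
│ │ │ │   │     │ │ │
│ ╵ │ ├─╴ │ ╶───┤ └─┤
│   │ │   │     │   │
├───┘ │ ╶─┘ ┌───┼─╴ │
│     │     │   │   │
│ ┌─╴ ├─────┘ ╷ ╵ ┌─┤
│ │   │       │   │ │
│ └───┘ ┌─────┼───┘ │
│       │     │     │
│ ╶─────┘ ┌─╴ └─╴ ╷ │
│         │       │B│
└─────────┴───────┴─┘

Checking each cell for number of passages:

Junctions found (3+ passages):
  (0, 3): 3 passages
  (2, 6): 3 passages
  (3, 7): 3 passages
  (5, 5): 3 passages
  (6, 2): 3 passages
  (8, 0): 3 passages
  (8, 8): 3 passages
  (8, 9): 3 passages
  (9, 6): 3 passages
Total junctions: 9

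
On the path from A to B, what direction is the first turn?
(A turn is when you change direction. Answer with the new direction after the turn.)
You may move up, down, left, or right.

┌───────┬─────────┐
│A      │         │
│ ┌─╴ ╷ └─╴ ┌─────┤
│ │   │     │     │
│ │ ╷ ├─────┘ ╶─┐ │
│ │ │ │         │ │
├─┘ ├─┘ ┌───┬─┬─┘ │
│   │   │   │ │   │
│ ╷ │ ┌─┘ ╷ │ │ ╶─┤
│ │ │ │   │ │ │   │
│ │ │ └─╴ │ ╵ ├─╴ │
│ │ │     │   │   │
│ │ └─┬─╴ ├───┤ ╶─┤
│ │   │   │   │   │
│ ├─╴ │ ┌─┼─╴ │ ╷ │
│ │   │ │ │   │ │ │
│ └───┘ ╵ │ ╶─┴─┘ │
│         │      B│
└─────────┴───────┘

Directions: right, right, down, left, down, down, left, down, down, down, down, down, right, right, right, up, up, right, up, left, left, up, up, right, up, right, right, right, up, right, right, down, down, left, down, right, down, left, down, right, down, down
First turn direction: down

Solution:

┌───────┬─────────┐
│A → ↓  │         │
│ ┌─╴ ╷ └─╴ ┌─────┤
│ │↓ ↲│     │↱ → ↓│
│ │ ╷ ├─────┘ ╶─┐ │
│ │↓│ │↱ → → ↑  │↓│
├─┘ ├─┘ ┌───┬─┬─┘ │
│↓ ↲│↱ ↑│   │ │↓ ↲│
│ ╷ │ ┌─┘ ╷ │ │ ╶─┤
│↓│ │↑│   │ │ │↳ ↓│
│ │ │ └─╴ │ ╵ ├─╴ │
│↓│ │↑ ← ↰│   │↓ ↲│
│ │ └─┬─╴ ├───┤ ╶─┤
│↓│   │↱ ↑│   │↳ ↓│
│ ├─╴ │ ┌─┼─╴ │ ╷ │
│↓│   │↑│ │   │ │↓│
│ └───┘ ╵ │ ╶─┴─┘ │
│↳ → → ↑  │      B│
└─────────┴───────┘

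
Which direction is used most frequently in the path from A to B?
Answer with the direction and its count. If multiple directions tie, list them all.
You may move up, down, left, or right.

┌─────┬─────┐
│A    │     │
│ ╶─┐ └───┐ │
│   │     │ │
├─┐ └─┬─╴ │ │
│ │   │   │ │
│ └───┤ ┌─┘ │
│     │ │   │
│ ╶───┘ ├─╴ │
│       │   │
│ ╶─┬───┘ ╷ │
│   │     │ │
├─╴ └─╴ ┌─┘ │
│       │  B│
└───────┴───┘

Directions: right, right, down, right, right, down, left, down, down, left, left, left, down, right, down, right, right, up, right, up, right, down, down
Counts: {'right': 9, 'down': 8, 'left': 4, 'up': 2}
Most common: right (9 times)

Solution:

┌─────┬─────┐
│A → ↓│     │
│ ╶─┐ └───┐ │
│   │↳ → ↓│ │
├─┐ └─┬─╴ │ │
│ │   │↓ ↲│ │
│ └───┤ ┌─┘ │
│     │↓│   │
│ ╶───┘ ├─╴ │
│↓ ← ← ↲│↱ ↓│
│ ╶─┬───┘ ╷ │
│↳ ↓│  ↱ ↑│↓│
├─╴ └─╴ ┌─┘ │
│  ↳ → ↑│  B│
└───────┴───┘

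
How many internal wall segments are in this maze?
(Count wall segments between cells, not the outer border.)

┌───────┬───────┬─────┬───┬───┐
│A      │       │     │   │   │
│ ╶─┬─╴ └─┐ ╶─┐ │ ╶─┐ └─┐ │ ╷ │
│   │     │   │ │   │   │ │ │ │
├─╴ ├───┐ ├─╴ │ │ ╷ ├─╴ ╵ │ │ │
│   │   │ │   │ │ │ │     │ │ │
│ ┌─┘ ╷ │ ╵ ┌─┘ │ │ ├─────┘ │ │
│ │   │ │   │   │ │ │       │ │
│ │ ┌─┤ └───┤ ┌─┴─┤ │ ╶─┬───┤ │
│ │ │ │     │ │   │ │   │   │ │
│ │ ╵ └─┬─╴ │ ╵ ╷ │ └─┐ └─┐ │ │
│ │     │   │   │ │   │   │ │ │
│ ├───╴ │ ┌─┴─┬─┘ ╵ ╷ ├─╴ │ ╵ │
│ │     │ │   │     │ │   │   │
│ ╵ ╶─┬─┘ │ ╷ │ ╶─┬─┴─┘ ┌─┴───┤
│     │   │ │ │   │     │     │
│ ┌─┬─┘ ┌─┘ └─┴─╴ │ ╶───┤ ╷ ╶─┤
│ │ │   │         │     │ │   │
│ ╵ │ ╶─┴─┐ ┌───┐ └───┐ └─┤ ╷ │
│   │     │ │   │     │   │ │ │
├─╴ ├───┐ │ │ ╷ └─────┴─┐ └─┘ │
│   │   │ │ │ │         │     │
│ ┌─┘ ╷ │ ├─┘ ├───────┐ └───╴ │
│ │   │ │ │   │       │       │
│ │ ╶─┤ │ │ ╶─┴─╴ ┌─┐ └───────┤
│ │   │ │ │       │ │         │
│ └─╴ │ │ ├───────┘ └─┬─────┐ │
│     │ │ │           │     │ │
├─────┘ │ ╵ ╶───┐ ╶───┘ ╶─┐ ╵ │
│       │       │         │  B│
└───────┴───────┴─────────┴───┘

Counting internal wall segments:
Total internal walls: 196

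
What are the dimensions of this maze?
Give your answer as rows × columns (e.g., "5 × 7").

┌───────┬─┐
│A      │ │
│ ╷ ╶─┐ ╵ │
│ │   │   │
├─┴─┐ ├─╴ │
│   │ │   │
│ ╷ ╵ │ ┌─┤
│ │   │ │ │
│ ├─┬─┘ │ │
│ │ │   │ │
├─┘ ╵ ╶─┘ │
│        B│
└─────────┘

Counting the maze dimensions:
Rows (vertical): 6
Columns (horizontal): 5
Dimensions: 6 × 5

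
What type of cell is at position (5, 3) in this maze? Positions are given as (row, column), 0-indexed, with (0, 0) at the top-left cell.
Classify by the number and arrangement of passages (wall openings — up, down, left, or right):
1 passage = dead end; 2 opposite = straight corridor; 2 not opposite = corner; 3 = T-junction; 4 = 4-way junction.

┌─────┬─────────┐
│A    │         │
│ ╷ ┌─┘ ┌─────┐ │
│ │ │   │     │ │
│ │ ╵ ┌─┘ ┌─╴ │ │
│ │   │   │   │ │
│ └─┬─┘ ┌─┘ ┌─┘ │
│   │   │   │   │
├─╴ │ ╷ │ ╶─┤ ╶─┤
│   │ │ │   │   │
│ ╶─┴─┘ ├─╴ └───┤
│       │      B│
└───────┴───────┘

Checking cell at (5, 3):
Number of passages: 2
Cell type: corner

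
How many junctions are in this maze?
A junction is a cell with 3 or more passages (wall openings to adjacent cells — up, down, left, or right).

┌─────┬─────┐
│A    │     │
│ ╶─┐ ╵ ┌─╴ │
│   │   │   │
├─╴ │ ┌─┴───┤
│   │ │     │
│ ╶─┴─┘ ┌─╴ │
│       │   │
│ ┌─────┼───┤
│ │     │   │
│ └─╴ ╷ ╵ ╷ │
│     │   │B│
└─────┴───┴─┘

Checking each cell for number of passages:

Junctions found (3+ passages):
  (1, 2): 3 passages
  (3, 0): 3 passages
  (4, 2): 3 passages
Total junctions: 3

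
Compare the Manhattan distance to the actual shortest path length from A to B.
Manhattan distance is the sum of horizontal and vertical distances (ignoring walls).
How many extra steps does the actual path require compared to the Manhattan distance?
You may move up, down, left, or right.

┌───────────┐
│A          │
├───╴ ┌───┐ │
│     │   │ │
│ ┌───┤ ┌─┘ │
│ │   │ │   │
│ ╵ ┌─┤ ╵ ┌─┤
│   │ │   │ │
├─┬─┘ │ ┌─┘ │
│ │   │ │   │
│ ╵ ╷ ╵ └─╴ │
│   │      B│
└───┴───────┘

Manhattan distance: |5 - 0| + |5 - 0| = 10
Actual path length: 14
Extra steps: 14 - 10 = 4

Solution:

┌───────────┐
│A → → → → ↓│
├───╴ ┌───┐ │
│     │   │↓│
│ ┌───┤ ┌─┘ │
│ │   │ │↓ ↲│
│ ╵ ┌─┤ ╵ ┌─┤
│   │ │↓ ↲│ │
├─┬─┘ │ ┌─┘ │
│ │   │↓│   │
│ ╵ ╷ ╵ └─╴ │
│   │  ↳ → B│
└───┴───────┘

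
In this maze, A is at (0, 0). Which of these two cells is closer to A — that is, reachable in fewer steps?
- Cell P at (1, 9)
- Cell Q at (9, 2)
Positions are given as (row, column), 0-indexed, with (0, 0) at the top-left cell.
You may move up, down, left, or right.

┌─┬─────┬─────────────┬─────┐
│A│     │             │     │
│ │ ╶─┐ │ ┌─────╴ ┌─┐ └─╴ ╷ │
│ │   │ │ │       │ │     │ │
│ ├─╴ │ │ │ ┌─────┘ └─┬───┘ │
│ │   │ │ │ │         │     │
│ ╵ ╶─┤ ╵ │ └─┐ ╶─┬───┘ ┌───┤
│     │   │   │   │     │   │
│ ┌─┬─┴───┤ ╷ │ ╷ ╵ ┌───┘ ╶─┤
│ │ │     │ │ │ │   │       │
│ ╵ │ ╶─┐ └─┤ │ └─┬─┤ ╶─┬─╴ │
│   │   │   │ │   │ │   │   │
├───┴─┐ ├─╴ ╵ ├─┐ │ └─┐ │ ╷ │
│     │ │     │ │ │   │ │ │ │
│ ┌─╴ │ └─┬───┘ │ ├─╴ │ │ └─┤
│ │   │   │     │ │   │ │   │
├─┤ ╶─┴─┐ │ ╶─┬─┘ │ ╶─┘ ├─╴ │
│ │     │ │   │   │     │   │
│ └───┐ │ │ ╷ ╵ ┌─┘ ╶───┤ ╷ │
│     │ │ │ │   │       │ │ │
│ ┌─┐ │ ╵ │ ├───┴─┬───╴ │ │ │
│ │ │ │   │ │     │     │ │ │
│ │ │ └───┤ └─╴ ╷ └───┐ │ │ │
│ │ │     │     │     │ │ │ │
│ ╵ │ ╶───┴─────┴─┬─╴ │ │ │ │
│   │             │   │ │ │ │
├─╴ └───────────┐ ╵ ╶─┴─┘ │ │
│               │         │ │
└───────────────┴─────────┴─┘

Shortest path A → P at (1, 9): 44 steps
Shortest path A → Q at (9, 2): 75 steps

P is closer (44 steps vs 75 steps).

Path to P:

┌─┬─────┬─────────────┬─────┐
│A│↱ → ↓│↱ → → → → → ↓│  ↱ ↓│
│ │ ╶─┐ │ ┌─────╴ ┌─┐ └─╴ ╷ │
│↓│↑ ↰│↓│↑│       │P│↳ → ↑│↓│
│ ├─╴ │ │ │ ┌─────┘ └─┬───┘ │
│↓│↱ ↑│↓│↑│ │  ↱ → ↑  │↓ ← ↲│
│ ╵ ╶─┤ ╵ │ └─┐ ╶─┬───┘ ┌───┤
│↳ ↑  │↳ ↑│   │↑ ↰│↓ ← ↲│   │
│ ┌─┬─┴───┤ ╷ │ ╷ ╵ ┌───┘ ╶─┤
│ │ │     │ │ │ │↑ ↲│       │
│ ╵ │ ╶─┐ └─┤ │ └─┬─┤ ╶─┬─╴ │
│   │   │   │ │   │ │   │   │
├───┴─┐ ├─╴ ╵ ├─┐ │ └─┐ │ ╷ │
│     │ │     │ │ │   │ │ │ │
│ ┌─╴ │ └─┬───┘ │ ├─╴ │ │ └─┤
│ │   │   │     │ │   │ │   │
├─┤ ╶─┴─┐ │ ╶─┬─┘ │ ╶─┘ ├─╴ │
│ │     │ │   │   │     │   │
│ └───┐ │ │ ╷ ╵ ┌─┘ ╶───┤ ╷ │
│     │ │ │ │   │       │ │ │
│ ┌─┐ │ ╵ │ ├───┴─┬───╴ │ │ │
│ │ │ │   │ │     │     │ │ │
│ │ │ └───┤ └─╴ ╷ └───┐ │ │ │
│ │ │     │     │     │ │ │ │
│ ╵ │ ╶───┴─────┴─┬─╴ │ │ │ │
│   │             │   │ │ │ │
├─╴ └───────────┐ ╵ ╶─┴─┘ │ │
│               │         │ │
└───────────────┴─────────┴─┘

Path to Q:

┌─┬─────┬─────────────┬─────┐
│A│↱ → ↓│↱ → → → → → ↓│  ↱ ↓│
│ │ ╶─┐ │ ┌─────╴ ┌─┐ └─╴ ╷ │
│↓│↑ ↰│↓│↑│       │ │↳ → ↑│↓│
│ ├─╴ │ │ │ ┌─────┘ └─┬───┘ │
│↓│↱ ↑│↓│↑│ │         │↓ ← ↲│
│ ╵ ╶─┤ ╵ │ └─┐ ╶─┬───┘ ┌───┤
│↳ ↑  │↳ ↑│   │↓ ↰│↓ ← ↲│   │
│ ┌─┬─┴───┤ ╷ │ ╷ ╵ ┌───┘ ╶─┤
│ │ │     │ │ │↓│↑ ↲│       │
│ ╵ │ ╶─┐ └─┤ │ └─┬─┤ ╶─┬─╴ │
│   │   │   │ │↳ ↓│ │   │   │
├───┴─┐ ├─╴ ╵ ├─┐ │ └─┐ │ ╷ │
│     │ │     │ │↓│   │ │ │ │
│ ┌─╴ │ └─┬───┘ │ ├─╴ │ │ └─┤
│ │   │   │     │↓│   │ │   │
├─┤ ╶─┴─┐ │ ╶─┬─┘ │ ╶─┘ ├─╴ │
│ │     │ │↓ ↰│↓ ↲│     │   │
│ └───┐ │ │ ╷ ╵ ┌─┘ ╶───┤ ╷ │
│    Q│ │ │↓│↑ ↲│       │ │ │
│ ┌─┐ │ ╵ │ ├───┴─┬───╴ │ │ │
│ │ │↑│   │↓│  ↱ ↓│     │ │ │
│ │ │ └───┤ └─╴ ╷ └───┐ │ │ │
│ │ │↑    │↳ → ↑│↳ → ↓│ │ │ │
│ ╵ │ ╶───┴─────┴─┬─╴ │ │ │ │
│   │↑ ← ← ← ← ← ↰│↓ ↲│ │ │ │
├─╴ └───────────┐ ╵ ╶─┴─┘ │ │
│               │↑ ↲      │ │
└───────────────┴─────────┴─┘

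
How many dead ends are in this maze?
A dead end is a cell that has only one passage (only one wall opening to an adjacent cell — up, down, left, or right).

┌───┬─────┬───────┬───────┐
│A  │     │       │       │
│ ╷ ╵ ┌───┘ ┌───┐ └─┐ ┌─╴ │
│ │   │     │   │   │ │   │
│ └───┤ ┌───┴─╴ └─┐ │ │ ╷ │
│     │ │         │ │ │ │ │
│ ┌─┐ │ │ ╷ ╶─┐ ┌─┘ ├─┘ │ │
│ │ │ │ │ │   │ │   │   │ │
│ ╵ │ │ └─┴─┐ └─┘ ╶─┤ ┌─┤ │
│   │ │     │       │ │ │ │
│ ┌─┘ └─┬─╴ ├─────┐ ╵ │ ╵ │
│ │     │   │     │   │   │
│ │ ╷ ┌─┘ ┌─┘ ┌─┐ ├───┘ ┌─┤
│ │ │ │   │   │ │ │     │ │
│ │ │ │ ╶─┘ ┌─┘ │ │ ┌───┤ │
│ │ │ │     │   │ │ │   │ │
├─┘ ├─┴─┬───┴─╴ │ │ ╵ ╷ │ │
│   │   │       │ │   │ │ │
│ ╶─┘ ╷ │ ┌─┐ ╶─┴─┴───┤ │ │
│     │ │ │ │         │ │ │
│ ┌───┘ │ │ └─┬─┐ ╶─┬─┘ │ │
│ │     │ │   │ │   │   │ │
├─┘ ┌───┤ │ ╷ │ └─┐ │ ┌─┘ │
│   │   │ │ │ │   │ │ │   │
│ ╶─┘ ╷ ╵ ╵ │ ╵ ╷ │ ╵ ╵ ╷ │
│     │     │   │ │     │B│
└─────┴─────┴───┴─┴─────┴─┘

Checking each cell for number of passages:

Dead ends found at positions:
  (0, 4)
  (0, 9)
  (1, 6)
  (2, 8)
  (2, 10)
  (3, 1)
  (3, 4)
  (3, 7)
  (4, 11)
  (5, 3)
  (6, 7)
  (6, 12)
  (7, 0)
  (7, 2)
  (7, 6)
  (8, 8)
  (9, 5)
  (9, 10)
  (10, 0)
  (10, 7)
  (12, 8)
  (12, 12)
Total dead ends: 22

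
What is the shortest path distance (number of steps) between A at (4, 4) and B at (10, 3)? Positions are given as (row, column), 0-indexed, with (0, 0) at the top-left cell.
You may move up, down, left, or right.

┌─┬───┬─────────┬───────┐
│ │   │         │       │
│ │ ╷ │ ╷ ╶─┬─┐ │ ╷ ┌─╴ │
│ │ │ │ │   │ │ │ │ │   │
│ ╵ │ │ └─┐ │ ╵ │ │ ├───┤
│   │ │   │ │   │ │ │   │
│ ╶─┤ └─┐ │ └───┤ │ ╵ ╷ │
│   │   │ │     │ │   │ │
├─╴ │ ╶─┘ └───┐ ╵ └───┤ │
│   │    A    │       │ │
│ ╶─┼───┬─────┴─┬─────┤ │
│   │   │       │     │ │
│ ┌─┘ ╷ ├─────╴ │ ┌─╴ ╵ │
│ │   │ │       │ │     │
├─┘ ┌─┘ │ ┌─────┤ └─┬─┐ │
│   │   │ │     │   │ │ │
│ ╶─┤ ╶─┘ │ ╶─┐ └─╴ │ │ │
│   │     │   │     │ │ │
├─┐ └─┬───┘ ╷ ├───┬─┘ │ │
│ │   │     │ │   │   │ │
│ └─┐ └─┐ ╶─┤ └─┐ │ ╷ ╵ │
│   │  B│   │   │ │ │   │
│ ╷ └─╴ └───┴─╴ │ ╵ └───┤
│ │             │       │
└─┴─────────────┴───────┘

Finding path from (4, 4) to (10, 3):
Path: (4,4) → (3,4) → (2,4) → (2,3) → (1,3) → (0,3) → (0,4) → (1,4) → (1,5) → (2,5) → (3,5) → (3,6) → (3,7) → (4,7) → (4,8) → (3,8) → (2,8) → (1,8) → (0,8) → (0,9) → (1,9) → (2,9) → (3,9) → (3,10) → (2,10) → (2,11) → (3,11) → (4,11) → (5,11) → (6,11) → (6,10) → (5,10) → (5,9) → (5,8) → (6,8) → (7,8) → (7,9) → (8,9) → (8,8) → (8,7) → (7,7) → (7,6) → (7,5) → (8,5) → (8,6) → (9,6) → (10,6) → (10,7) → (11,7) → (11,6) → (11,5) → (11,4) → (11,3) → (10,3)
Distance: 53 steps

Solution:

┌─┬───┬─────────┬───────┐
│ │   │↱ ↓      │↱ ↓    │
│ │ ╷ │ ╷ ╶─┬─┐ │ ╷ ┌─╴ │
│ │ │ │↑│↳ ↓│ │ │↑│↓│   │
│ ╵ │ │ └─┐ │ ╵ │ │ ├───┤
│   │ │↑ ↰│↓│   │↑│↓│↱ ↓│
│ ╶─┤ └─┐ │ └───┤ │ ╵ ╷ │
│   │   │↑│↳ → ↓│↑│↳ ↑│↓│
├─╴ │ ╶─┘ └───┐ ╵ └───┤ │
│   │    A    │↳ ↑    │↓│
│ ╶─┼───┬─────┴─┬─────┤ │
│   │   │       │↓ ← ↰│↓│
│ ┌─┘ ╷ ├─────╴ │ ┌─╴ ╵ │
│ │   │ │       │↓│  ↑ ↲│
├─┘ ┌─┘ │ ┌─────┤ └─┬─┐ │
│   │   │ │↓ ← ↰│↳ ↓│ │ │
│ ╶─┤ ╶─┘ │ ╶─┐ └─╴ │ │ │
│   │     │↳ ↓│↑ ← ↲│ │ │
├─┐ └─┬───┘ ╷ ├───┬─┘ │ │
│ │   │     │↓│   │   │ │
│ └─┐ └─┐ ╶─┤ └─┐ │ ╷ ╵ │
│   │  B│   │↳ ↓│ │ │   │
│ ╷ └─╴ └───┴─╴ │ ╵ └───┤
│ │    ↑ ← ← ← ↲│       │
└─┴─────────────┴───────┘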